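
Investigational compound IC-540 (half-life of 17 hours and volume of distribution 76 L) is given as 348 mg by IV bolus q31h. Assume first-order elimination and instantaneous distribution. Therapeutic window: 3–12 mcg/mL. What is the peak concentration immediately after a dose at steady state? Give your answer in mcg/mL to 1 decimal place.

Over one 31-h interval, 31/17 ≈ 1.8235 half-lives elapse, leaving f ≈ 0.2825 of each dose.
At steady state, accumulation factor R = 1/(1 − e^(−kτ)) ≈ 1.3937.
Single-dose peak C₀ = D/Vd = 348/76 ≈ 4.579 mcg/mL.
Steady-state peak Cmax,ss = C₀·R ≈ 4.579 × 1.3937 ≈ 6.382 mcg/mL.
Peak 6.4 mcg/mL vs MTC 12 mcg/mL: below toxic threshold.

6.4 mcg/mL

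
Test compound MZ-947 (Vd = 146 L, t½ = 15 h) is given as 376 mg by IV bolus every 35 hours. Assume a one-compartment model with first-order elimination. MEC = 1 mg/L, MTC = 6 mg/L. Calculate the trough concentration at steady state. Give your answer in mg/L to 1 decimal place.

τ/t½ = 35/15 ≈ 2.3333, so fraction remaining f = (1/2)^(35/15) ≈ 0.1984.
Each bolus raises the concentration by D/Vd = 376/146 ≈ 2.575 mg/L.
Steady-state trough Cmin,ss = C₀·f/(1−f) ≈ 2.575 × 0.1984/0.8016 ≈ 0.637 mg/L.
Trough 0.6 mg/L vs MEC 1 mg/L: subtherapeutic.

0.6 mg/L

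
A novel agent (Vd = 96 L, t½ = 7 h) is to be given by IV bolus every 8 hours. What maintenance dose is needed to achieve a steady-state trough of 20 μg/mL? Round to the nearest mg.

τ/t½ = 8/7 ≈ 1.1429, so f = (1/2)^(8/7) ≈ 0.452862.
Cmin,ss = (D/Vd)·f/(1−f), so D = Cmin,ss·Vd·(1−f)/f.
D = 20 × 96 × (1−f)/f ≈ 20 × 96 × 1.20818 ≈ 2319.71 mg.

2320 mg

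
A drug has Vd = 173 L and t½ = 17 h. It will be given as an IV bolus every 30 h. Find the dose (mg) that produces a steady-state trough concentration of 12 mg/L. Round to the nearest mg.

4978 mg

τ/t½ = 30/17 ≈ 1.7647, so f = (1/2)^(30/17) ≈ 0.294287.
Cmin,ss = (D/Vd)·f/(1−f), so D = Cmin,ss·Vd·(1−f)/f.
D = 12 × 173 × (1−f)/f ≈ 12 × 173 × 2.39804 ≈ 4978.33 mg.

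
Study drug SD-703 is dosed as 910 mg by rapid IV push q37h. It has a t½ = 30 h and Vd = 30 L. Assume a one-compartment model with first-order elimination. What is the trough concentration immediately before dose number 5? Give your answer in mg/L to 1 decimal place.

21.7 mg/L

f = (1/2)^(τ/t½) = (1/2)^(37/30) ≈ 0.4253.
C₀ = D/Vd = 910/30 ≈ 30.333 mg/L.
Before the 5th dose, 4 doses have been given. Superposition: Cmin = C₀·(f + f² + … + f^4).
≈ 30.333 × (0.4253 + 0.1809 + 0.0769 + 0.0327) ≈ 30.333 × 0.7158 ≈ 21.712 mg/L.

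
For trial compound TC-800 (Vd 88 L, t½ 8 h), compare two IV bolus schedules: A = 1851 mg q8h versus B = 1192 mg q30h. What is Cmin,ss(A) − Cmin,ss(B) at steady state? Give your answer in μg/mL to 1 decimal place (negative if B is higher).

19.9 μg/mL

Regimen A: f = (1/2)^(8/8) ≈ 0.5000; Cmin,ss = (1851/88)·f/(1−f) ≈ 21.034 μg/mL.
Regimen B: f = (1/2)^(30/8) ≈ 0.0743; Cmin,ss = (1192/88)·f/(1−f) ≈ 1.087 μg/mL.
Difference ≈ 21.034 − 1.087 ≈ 19.947 μg/mL.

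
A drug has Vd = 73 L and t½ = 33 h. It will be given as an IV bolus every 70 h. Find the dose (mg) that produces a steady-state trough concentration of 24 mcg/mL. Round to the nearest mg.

5870 mg

τ/t½ = 70/33 ≈ 2.1212, so f = (1/2)^(70/33) ≈ 0.229854.
Cmin,ss = (D/Vd)·f/(1−f), so D = Cmin,ss·Vd·(1−f)/f.
D = 24 × 73 × (1−f)/f ≈ 24 × 73 × 3.35059 ≈ 5870.23 mg.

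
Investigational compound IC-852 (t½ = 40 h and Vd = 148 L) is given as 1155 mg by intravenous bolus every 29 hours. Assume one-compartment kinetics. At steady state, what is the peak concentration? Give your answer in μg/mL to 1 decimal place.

τ/t½ = 29/40 ≈ 0.725, so fraction remaining f = (1/2)^(29/40) ≈ 0.6050.
At steady state, accumulation factor R = 1/(1 − e^(−kτ)) ≈ 2.5316.
Each bolus raises the concentration by D/Vd = 1155/148 ≈ 7.804 μg/mL.
Steady-state peak Cmax,ss = C₀·R ≈ 7.804 × 2.5316 ≈ 19.757 μg/mL.

19.8 μg/mL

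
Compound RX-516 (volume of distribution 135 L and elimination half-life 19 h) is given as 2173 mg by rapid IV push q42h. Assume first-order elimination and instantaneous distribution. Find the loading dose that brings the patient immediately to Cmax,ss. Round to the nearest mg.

f = (1/2)^(42/19) ≈ 0.216055; accumulation ratio R = 1/(1−f) ≈ 1.27560.
Loading dose to hit Cmax,ss on first dose: D_load = D_maint·R ≈ 2173 × 1.27560 ≈ 2771.88 mg.

2772 mg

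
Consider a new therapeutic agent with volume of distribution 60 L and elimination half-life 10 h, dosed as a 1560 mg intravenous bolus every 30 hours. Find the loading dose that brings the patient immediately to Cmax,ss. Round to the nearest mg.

1783 mg

f = (1/2)^(30/10) ≈ 0.125000; accumulation ratio R = 1/(1−f) ≈ 1.14286.
Loading dose to hit Cmax,ss on first dose: D_load = D_maint·R ≈ 1560 × 1.14286 ≈ 1782.86 mg.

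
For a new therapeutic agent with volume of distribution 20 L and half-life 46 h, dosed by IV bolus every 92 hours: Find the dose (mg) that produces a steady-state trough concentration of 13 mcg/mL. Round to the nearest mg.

τ/t½ = 92/46 ≈ 2, so f = (1/2)^(92/46) ≈ 0.250000.
Cmin,ss = (D/Vd)·f/(1−f), so D = Cmin,ss·Vd·(1−f)/f.
D = 13 × 20 × (1−f)/f ≈ 13 × 20 × 3.00000 ≈ 780.00 mg.

780 mg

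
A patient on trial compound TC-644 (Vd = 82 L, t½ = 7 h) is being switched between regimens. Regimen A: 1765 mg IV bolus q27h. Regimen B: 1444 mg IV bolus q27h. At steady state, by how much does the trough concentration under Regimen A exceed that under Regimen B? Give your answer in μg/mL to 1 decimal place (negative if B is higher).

Regimen A: f = (1/2)^(27/7) ≈ 0.0690; Cmin,ss = (1765/82)·f/(1−f) ≈ 1.595 μg/mL.
Regimen B: f = (1/2)^(27/7) ≈ 0.0690; Cmin,ss = (1444/82)·f/(1−f) ≈ 1.305 μg/mL.
Difference ≈ 1.595 − 1.305 ≈ 0.290 μg/mL.

0.3 μg/mL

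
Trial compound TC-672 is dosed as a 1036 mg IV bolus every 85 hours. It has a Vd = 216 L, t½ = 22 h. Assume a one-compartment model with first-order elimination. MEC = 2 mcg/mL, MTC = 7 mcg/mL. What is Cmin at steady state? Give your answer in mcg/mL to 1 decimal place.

Over one 85-h interval, 85/22 ≈ 3.8636 half-lives elapse, leaving f ≈ 0.0687 of each dose.
Single-dose peak C₀ = D/Vd = 1036/216 ≈ 4.796 mcg/mL.
Steady-state trough Cmin,ss = C₀·f/(1−f) ≈ 4.796 × 0.0687/0.9313 ≈ 0.354 mcg/mL.
Trough 0.4 mcg/mL vs MEC 2 mcg/mL: subtherapeutic.

0.4 mcg/mL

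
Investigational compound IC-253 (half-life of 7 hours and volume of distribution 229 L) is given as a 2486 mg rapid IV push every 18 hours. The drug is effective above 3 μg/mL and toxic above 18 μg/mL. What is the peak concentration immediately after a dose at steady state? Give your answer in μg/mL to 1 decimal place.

τ/t½ = 18/7 ≈ 2.5714, so fraction remaining f = (1/2)^(18/7) ≈ 0.1682.
At steady state, accumulation factor R = 1/(1 − e^(−kτ)) ≈ 1.2022.
Single-dose peak C₀ = D/Vd = 2486/229 ≈ 10.856 μg/mL.
Steady-state peak Cmax,ss = C₀·R ≈ 10.856 × 1.2022 ≈ 13.051 μg/mL.
Peak 13.1 μg/mL vs MTC 18 μg/mL: below toxic threshold.

13.1 μg/mL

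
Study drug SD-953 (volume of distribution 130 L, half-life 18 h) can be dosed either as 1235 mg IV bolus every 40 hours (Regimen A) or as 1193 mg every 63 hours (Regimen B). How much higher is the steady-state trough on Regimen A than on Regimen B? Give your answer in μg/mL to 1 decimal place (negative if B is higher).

Regimen A: f = (1/2)^(40/18) ≈ 0.2143; Cmin,ss = (1235/130)·f/(1−f) ≈ 2.591 μg/mL.
Regimen B: f = (1/2)^(63/18) ≈ 0.0884; Cmin,ss = (1193/130)·f/(1−f) ≈ 0.890 μg/mL.
Difference ≈ 2.591 − 0.890 ≈ 1.701 μg/mL.

1.7 μg/mL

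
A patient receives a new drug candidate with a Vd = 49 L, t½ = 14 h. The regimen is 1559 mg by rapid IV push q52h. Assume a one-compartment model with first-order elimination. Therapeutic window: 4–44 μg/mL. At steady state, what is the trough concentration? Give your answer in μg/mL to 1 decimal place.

2.6 μg/mL

τ/t½ = 52/14 ≈ 3.7143, so fraction remaining f = (1/2)^(52/14) ≈ 0.0762.
At steady state, accumulation factor R = 1/(1 − e^(−kτ)) ≈ 1.0825.
Each bolus raises the concentration by D/Vd = 1559/49 ≈ 31.816 μg/mL.
Steady-state peak Cmax,ss = C₀·R ≈ 31.816 × 1.0825 ≈ 34.441 μg/mL.
One interval later, Cmin,ss = Cmax,ss·e^(−kτ) ≈ 34.441 × 0.0762 ≈ 2.624 μg/mL.
Trough 2.6 μg/mL vs MEC 4 μg/mL: subtherapeutic.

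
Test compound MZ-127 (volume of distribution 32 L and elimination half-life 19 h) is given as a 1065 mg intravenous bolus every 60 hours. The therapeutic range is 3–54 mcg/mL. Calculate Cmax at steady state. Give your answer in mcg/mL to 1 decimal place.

τ/t½ = 60/19 ≈ 3.1579, so fraction remaining f = (1/2)^(60/19) ≈ 0.1120.
Accumulation ratio R = 1/(1 − f) ≈ 1/0.8880 ≈ 1.1261.
Single-dose peak C₀ = D/Vd = 1065/32 ≈ 33.281 mcg/mL.
Steady-state peak Cmax,ss = C₀·R ≈ 33.281 × 1.1261 ≈ 37.478 mcg/mL.
Peak 37.5 mcg/mL vs MTC 54 mcg/mL: below toxic threshold.

37.5 mcg/mL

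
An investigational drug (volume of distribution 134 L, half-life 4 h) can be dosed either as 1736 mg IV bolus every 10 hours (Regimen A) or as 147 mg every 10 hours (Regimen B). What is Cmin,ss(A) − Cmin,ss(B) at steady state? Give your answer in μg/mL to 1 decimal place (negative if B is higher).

Regimen A: f = (1/2)^(10/4) ≈ 0.1768; Cmin,ss = (1736/134)·f/(1−f) ≈ 2.782 μg/mL.
Regimen B: f = (1/2)^(10/4) ≈ 0.1768; Cmin,ss = (147/134)·f/(1−f) ≈ 0.236 μg/mL.
Difference ≈ 2.782 − 0.236 ≈ 2.546 μg/mL.

2.5 μg/mL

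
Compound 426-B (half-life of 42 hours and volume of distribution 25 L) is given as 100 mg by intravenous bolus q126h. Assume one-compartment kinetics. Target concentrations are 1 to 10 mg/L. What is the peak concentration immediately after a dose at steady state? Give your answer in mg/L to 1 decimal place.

The dosing interval is 3 half-lives, so f = 2^(−3) = 0.125.
Accumulation ratio R = 1/(1 − f) = 1/0.875 = 8/7.
Single-dose peak C₀ = D/Vd = 100/25 = 4 mg/L.
Steady-state peak Cmax,ss = C₀·R = 4 × 8/7 ≈ 4.571 mg/L.
Peak 4.6 mg/L vs MTC 10 mg/L: below toxic threshold.

4.6 mg/L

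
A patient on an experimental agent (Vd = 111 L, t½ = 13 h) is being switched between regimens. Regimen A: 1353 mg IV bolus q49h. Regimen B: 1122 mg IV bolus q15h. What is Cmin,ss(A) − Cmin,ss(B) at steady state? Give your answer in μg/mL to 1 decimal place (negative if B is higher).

-7.3 μg/mL

Regimen A: f = (1/2)^(49/13) ≈ 0.0733; Cmin,ss = (1353/111)·f/(1−f) ≈ 0.964 μg/mL.
Regimen B: f = (1/2)^(15/13) ≈ 0.4494; Cmin,ss = (1122/111)·f/(1−f) ≈ 8.250 μg/mL.
Difference ≈ 0.964 − 8.250 ≈ -7.286 μg/mL.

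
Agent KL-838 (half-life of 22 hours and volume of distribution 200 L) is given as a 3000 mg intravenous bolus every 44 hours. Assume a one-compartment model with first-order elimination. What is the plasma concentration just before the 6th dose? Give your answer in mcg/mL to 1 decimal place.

5.0 mcg/mL

f = (1/2)^(τ/t½) = (1/2)^(44/22) ≈ 0.2500.
C₀ = D/Vd = 3000/200 ≈ 15.000 mcg/mL.
Before the 6th dose, 5 doses have been given. Superposition: Cmin = C₀·(f + f² + … + f^5).
≈ 15.000 × (0.2500 + 0.0625 + 0.0156 + 0.0039 + 0.0010) ≈ 15.000 × 0.3330 ≈ 4.995 mcg/mL.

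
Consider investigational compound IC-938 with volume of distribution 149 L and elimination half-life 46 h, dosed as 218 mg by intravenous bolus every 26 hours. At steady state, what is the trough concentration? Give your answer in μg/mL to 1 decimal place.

3.1 μg/mL

τ/t½ = 26/46 ≈ 0.56522, so fraction remaining f = (1/2)^(26/46) ≈ 0.6759.
Single-dose peak C₀ = D/Vd = 218/149 ≈ 1.463 μg/mL.
Steady-state trough Cmin,ss = C₀·f/(1−f) ≈ 1.463 × 0.6759/0.3241 ≈ 3.051 μg/mL.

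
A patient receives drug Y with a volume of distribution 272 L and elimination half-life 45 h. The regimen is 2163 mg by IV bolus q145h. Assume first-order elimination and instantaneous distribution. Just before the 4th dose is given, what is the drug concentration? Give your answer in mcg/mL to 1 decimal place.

f = (1/2)^(τ/t½) = (1/2)^(145/45) ≈ 0.1072.
C₀ = D/Vd = 2163/272 ≈ 7.952 mcg/mL.
Before the 4th dose, 3 doses have been given. Superposition: Cmin = C₀·(f + f² + … + f^3).
≈ 7.952 × (0.1072 + 0.0115 + 0.0012) ≈ 7.952 × 0.1199 ≈ 0.953 mcg/mL.

1.0 mcg/mL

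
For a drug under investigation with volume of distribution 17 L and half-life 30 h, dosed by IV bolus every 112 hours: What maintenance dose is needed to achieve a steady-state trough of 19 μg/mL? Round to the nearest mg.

3973 mg

τ/t½ = 112/30 ≈ 3.7333, so f = (1/2)^(112/30) ≈ 0.075189.
Cmin,ss = (D/Vd)·f/(1−f), so D = Cmin,ss·Vd·(1−f)/f.
D = 19 × 17 × (1−f)/f ≈ 19 × 17 × 12.29982 ≈ 3972.84 mg.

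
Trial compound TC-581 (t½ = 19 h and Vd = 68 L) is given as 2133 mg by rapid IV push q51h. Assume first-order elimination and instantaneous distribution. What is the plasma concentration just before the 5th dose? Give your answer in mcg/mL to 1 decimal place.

f = (1/2)^(τ/t½) = (1/2)^(51/19) ≈ 0.1556.
C₀ = D/Vd = 2133/68 ≈ 31.368 mcg/mL.
Before the 5th dose, 4 doses have been given. Superposition: Cmin = C₀·(f + f² + … + f^4).
≈ 31.368 × (0.1556 + 0.0242 + 0.0038 + 0.0006) ≈ 31.368 × 0.1842 ≈ 5.778 mcg/mL.

5.8 mcg/mL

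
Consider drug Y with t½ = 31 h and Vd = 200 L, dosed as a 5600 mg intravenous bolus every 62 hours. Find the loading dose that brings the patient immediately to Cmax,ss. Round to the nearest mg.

7467 mg

f = (1/2)^(62/31) ≈ 0.250000; accumulation ratio R = 1/(1−f) ≈ 1.33333.
Loading dose to hit Cmax,ss on first dose: D_load = D_maint·R ≈ 5600 × 1.33333 ≈ 7466.65 mg.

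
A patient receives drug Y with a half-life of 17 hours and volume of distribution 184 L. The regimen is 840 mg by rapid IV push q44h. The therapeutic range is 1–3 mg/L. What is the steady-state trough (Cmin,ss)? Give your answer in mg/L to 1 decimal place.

τ/t½ = 44/17 ≈ 2.5882, so fraction remaining f = (1/2)^(44/17) ≈ 0.1663.
Single-dose peak C₀ = D/Vd = 840/184 ≈ 4.565 mg/L.
Steady-state trough Cmin,ss = C₀·f/(1−f) ≈ 4.565 × 0.1663/0.8337 ≈ 0.911 mg/L.
Trough 0.9 mg/L vs MEC 1 mg/L: subtherapeutic.

0.9 mg/L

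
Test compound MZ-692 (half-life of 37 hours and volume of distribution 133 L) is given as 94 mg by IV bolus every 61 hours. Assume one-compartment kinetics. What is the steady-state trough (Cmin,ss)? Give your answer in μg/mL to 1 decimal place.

τ/t½ = 61/37 ≈ 1.6486, so fraction remaining f = (1/2)^(61/37) ≈ 0.3189.
Accumulation ratio R = 1/(1 − f) ≈ 1/0.6811 ≈ 1.4682.
Each bolus raises the concentration by D/Vd = 94/133 ≈ 0.707 μg/mL.
Cmax,ss = C₀/(1 − f) ≈ 0.707/0.6811 ≈ 1.038 μg/mL.
One interval later, Cmin,ss = Cmax,ss·e^(−kτ) ≈ 1.038 × 0.3189 ≈ 0.331 μg/mL.

0.3 μg/mL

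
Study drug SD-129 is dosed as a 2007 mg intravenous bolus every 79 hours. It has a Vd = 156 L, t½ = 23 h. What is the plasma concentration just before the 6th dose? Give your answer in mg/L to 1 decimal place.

f = (1/2)^(τ/t½) = (1/2)^(79/23) ≈ 0.0925.
C₀ = D/Vd = 2007/156 ≈ 12.865 mg/L.
Before the 6th dose, 5 doses have been given. Superposition: Cmin = C₀·(f + f² + … + f^5).
≈ 12.865 × (0.0925 + 0.0086 + 0.0008 + 0.0001 + 0.0000) ≈ 12.865 × 0.1020 ≈ 1.312 mg/L.

1.3 mg/L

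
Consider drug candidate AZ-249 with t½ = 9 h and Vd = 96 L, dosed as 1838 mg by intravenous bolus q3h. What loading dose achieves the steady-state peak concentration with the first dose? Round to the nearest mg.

f = (1/2)^(3/9) ≈ 0.793701; accumulation ratio R = 1/(1−f) ≈ 4.84733.
Loading dose to hit Cmax,ss on first dose: D_load = D_maint·R ≈ 1838 × 4.84733 ≈ 8909.39 mg.

8909 mg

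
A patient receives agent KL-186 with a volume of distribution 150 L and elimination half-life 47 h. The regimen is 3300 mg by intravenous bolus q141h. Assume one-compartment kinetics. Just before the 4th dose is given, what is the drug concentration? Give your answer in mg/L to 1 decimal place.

f = (1/2)^(τ/t½) = (1/2)^(141/47) ≈ 0.1250.
C₀ = D/Vd = 3300/150 ≈ 22.000 mg/L.
Before the 4th dose, 3 doses have been given. Superposition: Cmin = C₀·(f + f² + … + f^3).
≈ 22.000 × (0.1250 + 0.0156 + 0.0020) ≈ 22.000 × 0.1426 ≈ 3.137 mg/L.

3.1 mg/L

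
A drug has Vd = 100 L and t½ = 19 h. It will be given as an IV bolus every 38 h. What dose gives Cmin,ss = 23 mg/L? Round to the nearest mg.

τ/t½ = 38/19 ≈ 2, so f = (1/2)^(38/19) ≈ 0.250000.
Cmin,ss = (D/Vd)·f/(1−f), so D = Cmin,ss·Vd·(1−f)/f.
D = 23 × 100 × (1−f)/f ≈ 23 × 100 × 3.00000 ≈ 6900.00 mg.

6900 mg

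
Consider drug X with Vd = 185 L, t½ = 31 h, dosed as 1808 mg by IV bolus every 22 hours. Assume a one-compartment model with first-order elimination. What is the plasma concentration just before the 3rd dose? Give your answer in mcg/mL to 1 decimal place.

f = (1/2)^(τ/t½) = (1/2)^(22/31) ≈ 0.6115.
C₀ = D/Vd = 1808/185 ≈ 9.773 mcg/mL.
Before the 3rd dose, 2 doses have been given. Superposition: Cmin = C₀·(f + f²).
≈ 9.773 × (0.6115 + 0.3739) ≈ 9.773 × 0.9854 ≈ 9.630 mcg/mL.

9.6 mcg/mL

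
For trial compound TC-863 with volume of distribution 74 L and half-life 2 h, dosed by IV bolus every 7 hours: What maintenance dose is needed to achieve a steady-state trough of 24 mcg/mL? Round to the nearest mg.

τ/t½ = 7/2 ≈ 3.5, so f = (1/2)^(7/2) ≈ 0.088388.
Cmin,ss = (D/Vd)·f/(1−f), so D = Cmin,ss·Vd·(1−f)/f.
D = 24 × 74 × (1−f)/f ≈ 24 × 74 × 10.31375 ≈ 18317.22 mg.

18317 mg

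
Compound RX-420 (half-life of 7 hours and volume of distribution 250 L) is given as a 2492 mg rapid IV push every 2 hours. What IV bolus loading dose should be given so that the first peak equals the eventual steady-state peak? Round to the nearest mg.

f = (1/2)^(2/7) ≈ 0.820335; accumulation ratio R = 1/(1−f) ≈ 5.56591.
Loading dose to hit Cmax,ss on first dose: D_load = D_maint·R ≈ 2492 × 5.56591 ≈ 13870.25 mg.

13870 mg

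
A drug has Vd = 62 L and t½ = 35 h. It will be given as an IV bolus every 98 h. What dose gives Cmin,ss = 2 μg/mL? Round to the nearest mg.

740 mg

τ/t½ = 98/35 ≈ 2.8, so f = (1/2)^(98/35) ≈ 0.143587.
Cmin,ss = (D/Vd)·f/(1−f), so D = Cmin,ss·Vd·(1−f)/f.
D = 2 × 62 × (1−f)/f ≈ 2 × 62 × 5.96442 ≈ 739.59 mg.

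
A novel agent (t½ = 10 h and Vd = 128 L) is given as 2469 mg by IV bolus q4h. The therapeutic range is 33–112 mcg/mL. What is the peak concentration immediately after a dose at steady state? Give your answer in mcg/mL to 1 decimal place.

79.7 mcg/mL

τ/t½ = 4/10 ≈ 0.4, so fraction remaining f = (1/2)^(4/10) ≈ 0.7579.
At steady state, accumulation factor R = 1/(1 − e^(−kτ)) ≈ 4.1305.
Single-dose peak C₀ = D/Vd = 2469/128 ≈ 19.289 mcg/mL.
Steady-state peak Cmax,ss = C₀·R ≈ 19.289 × 4.1305 ≈ 79.673 mcg/mL.
Peak 79.7 mcg/mL vs MTC 112 mcg/mL: below toxic threshold.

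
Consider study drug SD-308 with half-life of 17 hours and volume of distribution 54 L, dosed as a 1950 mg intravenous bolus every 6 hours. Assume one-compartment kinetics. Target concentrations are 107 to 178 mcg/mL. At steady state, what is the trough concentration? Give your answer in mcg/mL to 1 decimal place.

Over one 6-h interval, 6/17 ≈ 0.35294 half-lives elapse, leaving f ≈ 0.7830 of each dose.
Accumulation ratio R = 1/(1 − f) ≈ 1/0.2170 ≈ 4.6083.
Each bolus raises the concentration by D/Vd = 1950/54 ≈ 36.111 mcg/mL.
Cmax,ss = C₀/(1 − f) ≈ 36.111/0.2170 ≈ 166.410 mcg/mL.
Steady-state trough Cmin,ss = Cmax,ss·f ≈ 166.410 × 0.7830 ≈ 130.299 mcg/mL.
Trough 130.3 mcg/mL vs MEC 107 mcg/mL: adequate.

130.3 mcg/mL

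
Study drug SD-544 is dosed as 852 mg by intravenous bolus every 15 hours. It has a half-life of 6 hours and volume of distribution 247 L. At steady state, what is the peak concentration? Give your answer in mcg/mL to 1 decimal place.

4.2 mcg/mL

Over one 15-h interval, 15/6 ≈ 2.5 half-lives elapse, leaving f ≈ 0.1768 of each dose.
At steady state, accumulation factor R = 1/(1 − e^(−kτ)) ≈ 1.2148.
Single-dose peak C₀ = D/Vd = 852/247 ≈ 3.449 mcg/mL.
Steady-state peak Cmax,ss = C₀·R ≈ 3.449 × 1.2148 ≈ 4.190 mcg/mL.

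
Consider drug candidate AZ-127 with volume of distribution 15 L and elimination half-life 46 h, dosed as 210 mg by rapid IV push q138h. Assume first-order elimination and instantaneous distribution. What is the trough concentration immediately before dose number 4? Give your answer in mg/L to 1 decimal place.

f = (1/2)^(τ/t½) = (1/2)^(138/46) ≈ 0.1250.
C₀ = D/Vd = 210/15 ≈ 14.000 mg/L.
Before the 4th dose, 3 doses have been given. Superposition: Cmin = C₀·(f + f² + … + f^3).
≈ 14.000 × (0.1250 + 0.0156 + 0.0020) ≈ 14.000 × 0.1426 ≈ 1.996 mg/L.

2.0 mg/L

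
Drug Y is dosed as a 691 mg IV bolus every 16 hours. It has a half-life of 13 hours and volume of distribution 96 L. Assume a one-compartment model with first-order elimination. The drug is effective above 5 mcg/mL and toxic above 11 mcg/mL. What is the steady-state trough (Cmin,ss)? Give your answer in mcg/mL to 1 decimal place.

Over one 16-h interval, 16/13 ≈ 1.2308 half-lives elapse, leaving f ≈ 0.4261 of each dose.
Single-dose peak C₀ = D/Vd = 691/96 ≈ 7.198 mcg/mL.
Steady-state trough Cmin,ss = C₀·f/(1−f) ≈ 7.198 × 0.4261/0.5739 ≈ 5.344 mcg/mL.
Trough 5.3 mcg/mL vs MEC 5 mcg/mL: adequate.

5.3 mcg/mL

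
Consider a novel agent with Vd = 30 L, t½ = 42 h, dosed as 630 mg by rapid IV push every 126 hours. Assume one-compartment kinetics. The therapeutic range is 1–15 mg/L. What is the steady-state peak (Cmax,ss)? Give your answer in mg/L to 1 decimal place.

τ = 126 h = 3 half-lives, so f = (1/2)^3 = 0.125.
At steady state, R = 1/(1 − 0.125) = 8/7.
Single-dose peak C₀ = D/Vd = 630/30 = 21 mg/L.
Steady-state peak Cmax,ss = C₀·R = 21 × 8/7 ≈ 24.000 mg/L.
Peak 24.0 mg/L vs MTC 15 mg/L: exceeds toxic threshold.

24.0 mg/L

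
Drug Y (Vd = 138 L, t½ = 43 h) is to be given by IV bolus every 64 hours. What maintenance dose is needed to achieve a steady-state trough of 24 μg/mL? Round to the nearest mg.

5981 mg

τ/t½ = 64/43 ≈ 1.4884, so f = (1/2)^(64/43) ≈ 0.356414.
Cmin,ss = (D/Vd)·f/(1−f), so D = Cmin,ss·Vd·(1−f)/f.
D = 24 × 138 × (1−f)/f ≈ 24 × 138 × 1.80573 ≈ 5980.58 mg.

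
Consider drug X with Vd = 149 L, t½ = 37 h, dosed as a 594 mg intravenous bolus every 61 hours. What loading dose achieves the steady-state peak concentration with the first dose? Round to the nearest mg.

f = (1/2)^(61/37) ≈ 0.318939; accumulation ratio R = 1/(1−f) ≈ 1.46830.
Loading dose to hit Cmax,ss on first dose: D_load = D_maint·R ≈ 594 × 1.46830 ≈ 872.17 mg.

872 mg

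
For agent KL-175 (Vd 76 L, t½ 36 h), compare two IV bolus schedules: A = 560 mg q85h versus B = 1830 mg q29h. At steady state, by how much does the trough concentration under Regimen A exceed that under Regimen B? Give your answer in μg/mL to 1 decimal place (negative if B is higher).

Regimen A: f = (1/2)^(85/36) ≈ 0.1946; Cmin,ss = (560/76)·f/(1−f) ≈ 1.780 μg/mL.
Regimen B: f = (1/2)^(29/36) ≈ 0.5721; Cmin,ss = (1830/76)·f/(1−f) ≈ 32.193 μg/mL.
Difference ≈ 1.780 − 32.193 ≈ -30.413 μg/mL.

-30.4 μg/mL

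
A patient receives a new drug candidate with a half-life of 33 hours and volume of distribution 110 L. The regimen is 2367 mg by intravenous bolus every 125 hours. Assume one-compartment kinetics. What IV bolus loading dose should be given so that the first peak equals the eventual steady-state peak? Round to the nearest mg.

2552 mg

f = (1/2)^(125/33) ≈ 0.072399; accumulation ratio R = 1/(1−f) ≈ 1.07805.
Loading dose to hit Cmax,ss on first dose: D_load = D_maint·R ≈ 2367 × 1.07805 ≈ 2551.74 mg.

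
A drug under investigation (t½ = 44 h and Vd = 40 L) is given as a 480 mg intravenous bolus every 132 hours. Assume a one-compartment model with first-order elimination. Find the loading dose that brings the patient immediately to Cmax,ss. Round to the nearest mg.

549 mg

f = (1/2)^(132/44) ≈ 0.125000; accumulation ratio R = 1/(1−f) ≈ 1.14286.
Loading dose to hit Cmax,ss on first dose: D_load = D_maint·R ≈ 480 × 1.14286 ≈ 548.57 mg.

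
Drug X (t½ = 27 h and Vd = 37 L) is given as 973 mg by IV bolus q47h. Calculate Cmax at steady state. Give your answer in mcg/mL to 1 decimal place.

37.5 mcg/mL

k = ln2/t½ = ln2/27 ≈ 0.025672 h⁻¹; fraction remaining f = e^(−kτ) = e^(−0.025672×47) ≈ 0.2992.
At steady state, accumulation factor R = 1/(1 − e^(−kτ)) ≈ 1.4269.
Single-dose peak C₀ = D/Vd = 973/37 ≈ 26.297 mcg/mL.
Steady-state peak Cmax,ss = C₀·R ≈ 26.297 × 1.4269 ≈ 37.523 mcg/mL.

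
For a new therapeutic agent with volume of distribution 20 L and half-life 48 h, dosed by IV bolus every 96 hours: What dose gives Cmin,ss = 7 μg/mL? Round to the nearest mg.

τ/t½ = 96/48 ≈ 2, so f = (1/2)^(96/48) ≈ 0.250000.
Cmin,ss = (D/Vd)·f/(1−f), so D = Cmin,ss·Vd·(1−f)/f.
D = 7 × 20 × (1−f)/f ≈ 7 × 20 × 3.00000 ≈ 420.00 mg.

420 mg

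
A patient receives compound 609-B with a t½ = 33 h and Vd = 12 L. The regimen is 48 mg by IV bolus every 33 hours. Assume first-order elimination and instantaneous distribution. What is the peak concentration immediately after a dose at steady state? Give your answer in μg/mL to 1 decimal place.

The dosing interval is 1 half-life, so f = 2^(−1) = 0.5.
Accumulation ratio R = 1/(1 − f) = 1/0.5 = 2/1.
Single-dose peak C₀ = D/Vd = 48/12 = 4 μg/mL.
Steady-state peak Cmax,ss = C₀·R = 4 × 2/1 ≈ 8.000 μg/mL.

8.0 μg/mL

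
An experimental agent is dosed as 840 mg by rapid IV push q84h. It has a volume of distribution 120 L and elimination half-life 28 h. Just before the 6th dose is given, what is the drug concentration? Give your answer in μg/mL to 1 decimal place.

f = (1/2)^(τ/t½) = (1/2)^(84/28) ≈ 0.1250.
C₀ = D/Vd = 840/120 ≈ 7.000 μg/mL.
Before the 6th dose, 5 doses have been given. Superposition: Cmin = C₀·(f + f² + … + f^5).
≈ 7.000 × (0.1250 + 0.0156 + 0.0020 + 0.0002 + 0.0000) ≈ 7.000 × 0.1428 ≈ 1.000 μg/mL.

1.0 μg/mL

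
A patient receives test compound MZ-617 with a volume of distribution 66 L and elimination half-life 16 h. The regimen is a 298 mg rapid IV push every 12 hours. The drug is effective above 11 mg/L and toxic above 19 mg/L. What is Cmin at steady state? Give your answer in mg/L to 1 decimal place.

τ/t½ = 12/16 ≈ 0.75, so fraction remaining f = (1/2)^(12/16) ≈ 0.5946.
Accumulation ratio R = 1/(1 − f) ≈ 1/0.4054 ≈ 2.4667.
Single-dose peak C₀ = D/Vd = 298/66 ≈ 4.515 mg/L.
Cmax,ss = C₀/(1 − f) ≈ 4.515/0.4054 ≈ 11.137 mg/L.
One interval later, Cmin,ss = Cmax,ss·e^(−kτ) ≈ 11.137 × 0.5946 ≈ 6.622 mg/L.
Trough 6.6 mg/L vs MEC 11 mg/L: subtherapeutic.

6.6 mg/L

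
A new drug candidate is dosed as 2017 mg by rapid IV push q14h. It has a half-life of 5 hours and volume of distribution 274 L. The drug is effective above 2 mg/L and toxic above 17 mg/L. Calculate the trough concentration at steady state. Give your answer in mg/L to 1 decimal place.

1.2 mg/L

τ/t½ = 14/5 ≈ 2.8, so fraction remaining f = (1/2)^(14/5) ≈ 0.1436.
Accumulation ratio R = 1/(1 − f) ≈ 1/0.8564 ≈ 1.1677.
Single-dose peak C₀ = D/Vd = 2017/274 ≈ 7.361 mg/L.
Steady-state peak Cmax,ss = C₀·R ≈ 7.361 × 1.1677 ≈ 8.595 mg/L.
One interval later, Cmin,ss = Cmax,ss·e^(−kτ) ≈ 8.595 × 0.1436 ≈ 1.234 mg/L.
Trough 1.2 mg/L vs MEC 2 mg/L: subtherapeutic.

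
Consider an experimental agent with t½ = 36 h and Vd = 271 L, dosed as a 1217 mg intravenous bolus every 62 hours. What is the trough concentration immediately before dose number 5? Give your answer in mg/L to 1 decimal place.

1.9 mg/L

f = (1/2)^(τ/t½) = (1/2)^(62/36) ≈ 0.3031.
C₀ = D/Vd = 1217/271 ≈ 4.491 mg/L.
Before the 5th dose, 4 doses have been given. Superposition: Cmin = C₀·(f + f² + … + f^4).
≈ 4.491 × (0.3031 + 0.0919 + 0.0278 + 0.0084) ≈ 4.491 × 0.4312 ≈ 1.937 mg/L.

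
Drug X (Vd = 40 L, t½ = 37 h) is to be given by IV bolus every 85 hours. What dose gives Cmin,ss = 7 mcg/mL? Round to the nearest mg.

1096 mg

τ/t½ = 85/37 ≈ 2.2973, so f = (1/2)^(85/37) ≈ 0.203444.
Cmin,ss = (D/Vd)·f/(1−f), so D = Cmin,ss·Vd·(1−f)/f.
D = 7 × 40 × (1−f)/f ≈ 7 × 40 × 3.91536 ≈ 1096.30 mg.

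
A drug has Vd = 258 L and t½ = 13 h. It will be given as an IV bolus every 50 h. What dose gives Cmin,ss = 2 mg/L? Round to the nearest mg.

τ/t½ = 50/13 ≈ 3.8462, so f = (1/2)^(50/13) ≈ 0.069533.
Cmin,ss = (D/Vd)·f/(1−f), so D = Cmin,ss·Vd·(1−f)/f.
D = 2 × 258 × (1−f)/f ≈ 2 × 258 × 13.38166 ≈ 6904.94 mg.

6905 mg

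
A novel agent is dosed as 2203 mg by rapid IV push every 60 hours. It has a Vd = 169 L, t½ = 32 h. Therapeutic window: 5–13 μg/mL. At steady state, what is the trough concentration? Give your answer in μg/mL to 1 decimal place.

τ/t½ = 60/32 ≈ 1.875, so fraction remaining f = (1/2)^(60/32) ≈ 0.2726.
Each bolus raises the concentration by D/Vd = 2203/169 ≈ 13.036 μg/mL.
Steady-state trough Cmin,ss = C₀·f/(1−f) ≈ 13.036 × 0.2726/0.7274 ≈ 4.885 μg/mL.
Trough 4.9 μg/mL vs MEC 5 μg/mL: subtherapeutic.

4.9 μg/mL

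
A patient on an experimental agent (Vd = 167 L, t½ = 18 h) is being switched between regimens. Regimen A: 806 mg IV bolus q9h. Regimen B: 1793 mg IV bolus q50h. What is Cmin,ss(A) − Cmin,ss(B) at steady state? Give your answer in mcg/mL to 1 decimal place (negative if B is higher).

9.8 mcg/mL

Regimen A: f = (1/2)^(9/18) ≈ 0.7071; Cmin,ss = (806/167)·f/(1−f) ≈ 11.651 mcg/mL.
Regimen B: f = (1/2)^(50/18) ≈ 0.1458; Cmin,ss = (1793/167)·f/(1−f) ≈ 1.833 mcg/mL.
Difference ≈ 11.651 − 1.833 ≈ 9.818 mcg/mL.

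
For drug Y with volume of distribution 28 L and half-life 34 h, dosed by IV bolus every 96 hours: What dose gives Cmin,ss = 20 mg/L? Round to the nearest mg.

τ/t½ = 96/34 ≈ 2.8235, so f = (1/2)^(96/34) ≈ 0.141264.
Cmin,ss = (D/Vd)·f/(1−f), so D = Cmin,ss·Vd·(1−f)/f.
D = 20 × 28 × (1−f)/f ≈ 20 × 28 × 6.07894 ≈ 3404.21 mg.

3404 mg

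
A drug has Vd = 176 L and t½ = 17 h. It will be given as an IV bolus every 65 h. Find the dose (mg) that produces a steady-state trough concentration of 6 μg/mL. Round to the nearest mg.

13895 mg

τ/t½ = 65/17 ≈ 3.8235, so f = (1/2)^(65/17) ≈ 0.070632.
Cmin,ss = (D/Vd)·f/(1−f), so D = Cmin,ss·Vd·(1−f)/f.
D = 6 × 176 × (1−f)/f ≈ 6 × 176 × 13.15789 ≈ 13894.73 mg.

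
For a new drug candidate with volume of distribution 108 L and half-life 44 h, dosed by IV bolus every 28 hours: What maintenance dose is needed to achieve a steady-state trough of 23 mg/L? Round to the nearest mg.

τ/t½ = 28/44 ≈ 0.63636, so f = (1/2)^(28/44) ≈ 0.643332.
Cmin,ss = (D/Vd)·f/(1−f), so D = Cmin,ss·Vd·(1−f)/f.
D = 23 × 108 × (1−f)/f ≈ 23 × 108 × 0.55441 ≈ 1377.15 mg.

1377 mg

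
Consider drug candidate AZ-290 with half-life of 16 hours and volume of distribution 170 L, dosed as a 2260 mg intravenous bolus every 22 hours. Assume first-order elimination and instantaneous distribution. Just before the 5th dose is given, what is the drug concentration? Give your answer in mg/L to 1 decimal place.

8.2 mg/L

f = (1/2)^(τ/t½) = (1/2)^(22/16) ≈ 0.3856.
C₀ = D/Vd = 2260/170 ≈ 13.294 mg/L.
Before the 5th dose, 4 doses have been given. Superposition: Cmin = C₀·(f + f² + … + f^4).
≈ 13.294 × (0.3856 + 0.1487 + 0.0573 + 0.0221) ≈ 13.294 × 0.6137 ≈ 8.159 mg/L.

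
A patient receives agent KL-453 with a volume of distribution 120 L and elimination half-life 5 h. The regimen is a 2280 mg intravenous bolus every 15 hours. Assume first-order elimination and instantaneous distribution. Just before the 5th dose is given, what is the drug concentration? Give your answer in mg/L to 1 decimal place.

2.7 mg/L

f = (1/2)^(τ/t½) = (1/2)^(15/5) ≈ 0.1250.
C₀ = D/Vd = 2280/120 ≈ 19.000 mg/L.
Before the 5th dose, 4 doses have been given. Superposition: Cmin = C₀·(f + f² + … + f^4).
≈ 19.000 × (0.1250 + 0.0156 + 0.0020 + 0.0002) ≈ 19.000 × 0.1428 ≈ 2.713 mg/L.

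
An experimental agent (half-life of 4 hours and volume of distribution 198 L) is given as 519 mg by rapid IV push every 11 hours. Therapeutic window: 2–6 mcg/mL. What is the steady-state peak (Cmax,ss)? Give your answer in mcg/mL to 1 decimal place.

3.1 mcg/mL

Over one 11-h interval, 11/4 ≈ 2.75 half-lives elapse, leaving f ≈ 0.1487 of each dose.
At steady state, accumulation factor R = 1/(1 − e^(−kτ)) ≈ 1.1747.
Single-dose peak C₀ = D/Vd = 519/198 ≈ 2.621 mcg/mL.
Steady-state peak Cmax,ss = C₀·R ≈ 2.621 × 1.1747 ≈ 3.079 mcg/mL.
Peak 3.1 mcg/mL vs MTC 6 mcg/mL: below toxic threshold.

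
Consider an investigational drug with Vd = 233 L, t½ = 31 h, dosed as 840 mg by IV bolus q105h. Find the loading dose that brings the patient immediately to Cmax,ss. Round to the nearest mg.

f = (1/2)^(105/31) ≈ 0.095583; accumulation ratio R = 1/(1−f) ≈ 1.10568.
Loading dose to hit Cmax,ss on first dose: D_load = D_maint·R ≈ 840 × 1.10568 ≈ 928.77 mg.

929 mg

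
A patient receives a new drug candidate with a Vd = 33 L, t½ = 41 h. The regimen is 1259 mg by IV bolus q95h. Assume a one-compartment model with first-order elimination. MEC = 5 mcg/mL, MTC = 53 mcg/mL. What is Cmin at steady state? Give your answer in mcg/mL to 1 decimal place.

9.6 mcg/mL

τ/t½ = 95/41 ≈ 2.3171, so fraction remaining f = (1/2)^(95/41) ≈ 0.2007.
Accumulation ratio R = 1/(1 − f) ≈ 1/0.7993 ≈ 1.2511.
Each bolus raises the concentration by D/Vd = 1259/33 ≈ 38.152 mcg/mL.
Steady-state peak Cmax,ss = C₀·R ≈ 38.152 × 1.2511 ≈ 47.732 mcg/mL.
One interval later, Cmin,ss = Cmax,ss·e^(−kτ) ≈ 47.732 × 0.2007 ≈ 9.580 mcg/mL.
Trough 9.6 mcg/mL vs MEC 5 mcg/mL: adequate.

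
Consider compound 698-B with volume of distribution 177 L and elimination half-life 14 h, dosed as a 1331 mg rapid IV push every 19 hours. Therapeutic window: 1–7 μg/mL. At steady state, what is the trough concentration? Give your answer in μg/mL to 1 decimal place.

4.8 μg/mL

τ/t½ = 19/14 ≈ 1.3571, so fraction remaining f = (1/2)^(19/14) ≈ 0.3904.
Single-dose peak C₀ = D/Vd = 1331/177 ≈ 7.520 μg/mL.
Steady-state trough Cmin,ss = C₀·f/(1−f) ≈ 7.520 × 0.3904/0.6096 ≈ 4.816 μg/mL.
Trough 4.8 μg/mL vs MEC 1 μg/mL: adequate.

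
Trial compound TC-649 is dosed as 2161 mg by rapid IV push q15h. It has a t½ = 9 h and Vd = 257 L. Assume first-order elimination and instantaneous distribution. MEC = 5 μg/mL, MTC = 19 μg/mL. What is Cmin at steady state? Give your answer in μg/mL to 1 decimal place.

3.9 μg/mL

Over one 15-h interval, 15/9 ≈ 1.6667 half-lives elapse, leaving f ≈ 0.3150 of each dose.
Accumulation ratio R = 1/(1 − f) ≈ 1/0.6850 ≈ 1.4599.
Single-dose peak C₀ = D/Vd = 2161/257 ≈ 8.409 μg/mL.
Cmax,ss = C₀/(1 − f) ≈ 8.409/0.6850 ≈ 12.276 μg/mL.
Steady-state trough Cmin,ss = Cmax,ss·f ≈ 12.276 × 0.3150 ≈ 3.867 μg/mL.
Trough 3.9 μg/mL vs MEC 5 μg/mL: subtherapeutic.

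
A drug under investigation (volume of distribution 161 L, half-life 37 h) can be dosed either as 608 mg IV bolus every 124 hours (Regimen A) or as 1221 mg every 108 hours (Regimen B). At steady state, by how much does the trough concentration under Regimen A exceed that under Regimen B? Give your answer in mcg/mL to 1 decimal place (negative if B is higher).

Regimen A: f = (1/2)^(124/37) ≈ 0.0980; Cmin,ss = (608/161)·f/(1−f) ≈ 0.410 mcg/mL.
Regimen B: f = (1/2)^(108/37) ≈ 0.1322; Cmin,ss = (1221/161)·f/(1−f) ≈ 1.155 mcg/mL.
Difference ≈ 0.410 − 1.155 ≈ -0.745 mcg/mL.

-0.7 mcg/mL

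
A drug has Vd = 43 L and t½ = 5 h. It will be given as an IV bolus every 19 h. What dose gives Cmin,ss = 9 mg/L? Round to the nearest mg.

5003 mg

τ/t½ = 19/5 ≈ 3.8, so f = (1/2)^(19/5) ≈ 0.071794.
Cmin,ss = (D/Vd)·f/(1−f), so D = Cmin,ss·Vd·(1−f)/f.
D = 9 × 43 × (1−f)/f ≈ 9 × 43 × 12.92874 ≈ 5003.42 mg.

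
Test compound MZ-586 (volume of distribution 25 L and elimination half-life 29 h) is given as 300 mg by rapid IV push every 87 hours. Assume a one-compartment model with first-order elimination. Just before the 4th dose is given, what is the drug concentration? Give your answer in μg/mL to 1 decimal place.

1.7 μg/mL

f = (1/2)^(τ/t½) = (1/2)^(87/29) ≈ 0.1250.
C₀ = D/Vd = 300/25 ≈ 12.000 μg/mL.
Before the 4th dose, 3 doses have been given. Superposition: Cmin = C₀·(f + f² + … + f^3).
≈ 12.000 × (0.1250 + 0.0156 + 0.0020) ≈ 12.000 × 0.1426 ≈ 1.711 μg/mL.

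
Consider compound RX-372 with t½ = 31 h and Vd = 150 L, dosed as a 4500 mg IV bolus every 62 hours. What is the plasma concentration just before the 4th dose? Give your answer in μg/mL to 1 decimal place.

9.8 μg/mL

f = (1/2)^(τ/t½) = (1/2)^(62/31) ≈ 0.2500.
C₀ = D/Vd = 4500/150 ≈ 30.000 μg/mL.
Before the 4th dose, 3 doses have been given. Superposition: Cmin = C₀·(f + f² + … + f^3).
≈ 30.000 × (0.2500 + 0.0625 + 0.0156) ≈ 30.000 × 0.3281 ≈ 9.843 μg/mL.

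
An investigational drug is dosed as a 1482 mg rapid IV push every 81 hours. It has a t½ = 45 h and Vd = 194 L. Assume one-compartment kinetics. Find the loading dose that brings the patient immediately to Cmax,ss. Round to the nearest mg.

f = (1/2)^(81/45) ≈ 0.287175; accumulation ratio R = 1/(1−f) ≈ 1.40287.
Loading dose to hit Cmax,ss on first dose: D_load = D_maint·R ≈ 1482 × 1.40287 ≈ 2079.05 mg.

2079 mg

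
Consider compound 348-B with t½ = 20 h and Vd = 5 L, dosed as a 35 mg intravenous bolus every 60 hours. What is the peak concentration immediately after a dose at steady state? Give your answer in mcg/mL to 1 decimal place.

8.0 mcg/mL

The dosing interval is 3 half-lives, so f = 2^(−3) = 0.125.
Accumulation ratio R = 1/(1 − f) = 1/0.875 = 8/7.
Single-dose peak C₀ = D/Vd = 35/5 = 7 mcg/mL.
Steady-state peak Cmax,ss = C₀·R = 7 × 8/7 ≈ 8.000 mcg/mL.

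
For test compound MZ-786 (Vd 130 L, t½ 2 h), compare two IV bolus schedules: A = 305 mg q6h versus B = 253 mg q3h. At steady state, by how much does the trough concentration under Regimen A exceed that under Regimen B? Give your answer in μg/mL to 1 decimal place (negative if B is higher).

Regimen A: f = (1/2)^(6/2) ≈ 0.1250; Cmin,ss = (305/130)·f/(1−f) ≈ 0.335 μg/mL.
Regimen B: f = (1/2)^(3/2) ≈ 0.3536; Cmin,ss = (253/130)·f/(1−f) ≈ 1.065 μg/mL.
Difference ≈ 0.335 − 1.065 ≈ -0.730 μg/mL.

-0.7 μg/mL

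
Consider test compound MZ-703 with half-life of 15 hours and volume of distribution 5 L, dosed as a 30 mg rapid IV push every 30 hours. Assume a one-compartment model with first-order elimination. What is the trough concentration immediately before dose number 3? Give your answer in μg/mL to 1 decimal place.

f = (1/2)^(τ/t½) = (1/2)^(30/15) ≈ 0.2500.
C₀ = D/Vd = 30/5 ≈ 6.000 μg/mL.
Before the 3rd dose, 2 doses have been given. Superposition: Cmin = C₀·(f + f²).
≈ 6.000 × (0.2500 + 0.0625) ≈ 6.000 × 0.3125 ≈ 1.875 μg/mL.

1.9 μg/mL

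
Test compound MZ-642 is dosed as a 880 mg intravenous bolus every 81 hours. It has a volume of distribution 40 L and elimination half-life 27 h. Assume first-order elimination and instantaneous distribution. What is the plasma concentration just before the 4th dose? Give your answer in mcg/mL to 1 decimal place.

3.1 mcg/mL

f = (1/2)^(τ/t½) = (1/2)^(81/27) ≈ 0.1250.
C₀ = D/Vd = 880/40 ≈ 22.000 mcg/mL.
Before the 4th dose, 3 doses have been given. Superposition: Cmin = C₀·(f + f² + … + f^3).
≈ 22.000 × (0.1250 + 0.0156 + 0.0020) ≈ 22.000 × 0.1426 ≈ 3.137 mcg/mL.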